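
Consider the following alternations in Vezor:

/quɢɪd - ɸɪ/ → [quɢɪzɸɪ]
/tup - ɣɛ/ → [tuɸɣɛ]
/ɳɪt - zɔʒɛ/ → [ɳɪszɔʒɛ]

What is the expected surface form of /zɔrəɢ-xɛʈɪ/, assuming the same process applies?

The data show regressive manner assimilation: /d/ → [z] before /ɸ/; /p/ → [ɸ] before /ɣ/; /t/ → [s] before /z/. In each pair only manner changes, matching the following consonant, while place and voice stay constant.
The rule targets /ɢ/ (voiced uvular stop), which sits before the trigger /x/ (fricative).
The voiced uvular fricative is [ʁ], so /ɢ/ → [ʁ].

[zɔrəʁxɛʈɪ]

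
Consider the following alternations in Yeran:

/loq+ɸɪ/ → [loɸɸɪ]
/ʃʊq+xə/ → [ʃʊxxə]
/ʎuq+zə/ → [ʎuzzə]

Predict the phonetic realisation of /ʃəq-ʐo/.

[ʃəʐʐo]

The data show regressive total assimilation (/q/ → [ɸ] before /ɸ/; /q/ → [x] before /x/; /q/ → [z] before /z/): in every case the target segment becomes identical to its following neighbour, copying more than a single feature.
/q/ is the segment targeted by the rule; it sits immediately before /ʐ/, so it assimilates completely and surfaces as [ʐ].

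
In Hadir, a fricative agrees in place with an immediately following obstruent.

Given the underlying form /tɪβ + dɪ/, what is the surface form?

The rule targets /β/ (voiced bilabial fricative), which sits before the trigger /d/ (alveolar).
A voiced alveolar fricative is [z], so the surface segment is [z].

[tɪzdɪ]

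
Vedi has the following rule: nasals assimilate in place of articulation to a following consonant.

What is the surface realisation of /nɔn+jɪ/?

[nɔɲjɪ]

The rule targets /n/ (voiced alveolar nasal), which sits before the trigger /j/ (palatal).
A voiced palatal nasal is [ɲ], so the surface segment is [ɲ].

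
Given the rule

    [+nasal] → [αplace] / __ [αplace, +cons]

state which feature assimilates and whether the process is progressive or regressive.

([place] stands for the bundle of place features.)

The shared variable α links the value of the place features (abbreviated [place]) on the target to the same value on the neighbouring segment, so place is the feature that assimilates.
The conditioning segment sits to the right of the focus bar, meaning the trigger follows the segment that changes — regressive assimilation.

regressive place assimilation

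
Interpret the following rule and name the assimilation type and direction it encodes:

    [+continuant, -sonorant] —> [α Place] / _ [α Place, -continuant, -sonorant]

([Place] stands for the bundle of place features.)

The rule copies the place features (abbreviated [Place]) from the environment onto the target, so the assimilating feature is place.
The conditioning segment sits to the right of the focus bar, meaning the trigger follows the segment that changes — regressive assimilation.

regressive place assimilation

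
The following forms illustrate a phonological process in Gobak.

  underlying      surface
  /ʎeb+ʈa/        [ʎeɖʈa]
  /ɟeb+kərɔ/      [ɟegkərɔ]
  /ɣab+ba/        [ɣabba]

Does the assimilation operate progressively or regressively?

regressive

Underlying /b/ is realised as [ɖ] next to /ʈ/; /ʈ/ itself does not change.
/b/ is bilabial while /ʈ/ is retroflex; the output [ɖ] is retroflex, matching the trigger — so the feature that spreads is place.
The same holds elsewhere in the data: /b/ → [g] before /k/ (bilabial → velar, matching velar) — only place changes, and always toward the following segment.
Nothing changes in [ɣabba]: there the adjacent consonants already agree in place (/b/ and /b/ are both bilabial), so this form is consistent with the same rule.
Since the segment that changes precedes the conditioning segment, the assimilation is regressive.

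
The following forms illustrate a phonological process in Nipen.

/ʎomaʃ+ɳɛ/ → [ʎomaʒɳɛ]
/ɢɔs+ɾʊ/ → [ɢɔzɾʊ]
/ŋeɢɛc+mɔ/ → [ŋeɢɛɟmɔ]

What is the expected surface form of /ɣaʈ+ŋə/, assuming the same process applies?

[ɣaɖŋə]

The data show regressive voicing assimilation: /ʃ/ → [ʒ] before /ɳ/; /s/ → [z] before /ɾ/; /c/ → [ɟ] before /m/. In each pair only voicing changes, matching the following consonant, while place and manner stay constant.
The rule targets /ʈ/ (voiceless retroflex stop), which sits before the trigger /ŋ/ (voiced).
A voiced retroflex stop is [ɖ], so the surface segment is [ɖ].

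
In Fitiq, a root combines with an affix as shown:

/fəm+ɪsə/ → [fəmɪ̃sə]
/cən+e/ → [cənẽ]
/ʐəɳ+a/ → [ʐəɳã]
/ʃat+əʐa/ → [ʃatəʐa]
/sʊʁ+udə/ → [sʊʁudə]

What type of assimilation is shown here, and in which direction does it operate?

The vowel /ɪ/ surfaces as nasalised [ɪ̃] next to the preceding nasal /m/ — it has acquired the [+nasal] feature of its neighbour.
The other forms show the same pattern: /e/ → [ẽ] after /n/; /a/ → [ã] after /ɳ/ — each time a vowel is nasalised next to a preceding nasal.
No change occurs in [ʃatəʐa], [sʊʁudə] because the vowel at the boundary is adjacent to an oral consonant, not a nasal (/ə/ next to /t/; /u/ next to /ʁ/).
Because the conditioning nasal is to the left of the vowel that changes, the process is progressive (perseverative).

progressive nasality assimilation (vowel nasalisation)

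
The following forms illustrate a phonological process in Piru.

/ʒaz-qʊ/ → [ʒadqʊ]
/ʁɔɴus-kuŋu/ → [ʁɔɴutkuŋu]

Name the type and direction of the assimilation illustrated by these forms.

regressive manner assimilation

Comparing underlying and surface forms, /z/ → [d] is the alternation; the neighbouring /q/ is constant.
The change fricative → stop matches the manner of the following /q/, identifying this as manner assimilation.
Place and voice are unchanged, so the assimilation is partial, not total.
The other alternating form patterns the same way: /s/ → [t] before /k/ (fricative → stop, matching a stop) — only manner changes, and always toward the following segment.
The trigger is the following segment, so the direction is regressive (anticipatory).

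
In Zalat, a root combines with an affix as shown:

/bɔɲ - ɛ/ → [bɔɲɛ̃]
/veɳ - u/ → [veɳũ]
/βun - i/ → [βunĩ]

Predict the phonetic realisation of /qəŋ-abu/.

The data show progressive nasality assimilation (vowel nasalisation): /ɛ/ → [ɛ̃] after /ɲ/; /u/ → [ũ] after /ɳ/; /i/ → [ĩ] after /n/ — a vowel is nasalised by an immediately preceding nasal consonant.
The vowel /a/ is adjacent to the preceding nasal /ŋ/, so it acquires [+nasal] and surfaces as [ã].

[qəŋãbu]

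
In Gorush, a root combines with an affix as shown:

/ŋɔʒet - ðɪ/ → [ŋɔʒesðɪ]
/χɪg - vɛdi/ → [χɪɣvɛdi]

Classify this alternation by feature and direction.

Underlying /t/ is realised as [s] next to /ð/; /ð/ itself does not change.
The change stop → fricative matches the manner of the following /ð/, identifying this as manner assimilation.
Place and voice are unchanged, so the assimilation is partial, not total.
The other alternating form patterns the same way: /g/ → [ɣ] before /v/ (stop → fricative, matching a fricative) — only manner changes, and always toward the following segment.
The trigger is the following segment, so the direction is regressive (anticipatory).

regressive manner assimilation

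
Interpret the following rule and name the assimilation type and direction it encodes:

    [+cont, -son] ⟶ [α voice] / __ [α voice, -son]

The shared variable α links the value of [voice] on the target to the same value on the neighbouring segment, so voicing is the feature that assimilates.
Since the environment is written after the underscore, the trigger follows the target; the direction is regressive.

regressive voicing assimilation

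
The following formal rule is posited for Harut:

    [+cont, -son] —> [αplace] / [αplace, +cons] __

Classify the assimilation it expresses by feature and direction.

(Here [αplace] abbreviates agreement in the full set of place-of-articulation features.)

The rule copies the place features (abbreviated [place]) from the environment onto the target, so the assimilating feature is place.
Since the environment is written before the underscore, the trigger precedes the target; the direction is progressive.

progressive place assimilation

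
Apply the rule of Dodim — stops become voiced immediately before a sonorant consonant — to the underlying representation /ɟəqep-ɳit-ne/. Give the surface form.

[ɟəqebɳidne]

/p/ is a voiceless bilabial stop. The following trigger /ɳ/ is voiced, so /p/ must become voiced as well.
A voiced bilabial stop is [b], so the surface segment is [b].
At the second juncture, /t/ likewise becomes [d] adjacent to /n/.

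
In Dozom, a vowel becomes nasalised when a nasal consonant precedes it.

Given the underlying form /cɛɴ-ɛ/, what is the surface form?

/ɛ/ sits next to the nasal /ɴ/ and is therefore nasalised to [ɛ̃].

[cɛɴɛ̃]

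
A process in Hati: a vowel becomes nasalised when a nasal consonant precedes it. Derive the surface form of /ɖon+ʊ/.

/ʊ/ sits next to the nasal /n/ and is therefore nasalised to [ʊ̃].

[ɖonʊ̃]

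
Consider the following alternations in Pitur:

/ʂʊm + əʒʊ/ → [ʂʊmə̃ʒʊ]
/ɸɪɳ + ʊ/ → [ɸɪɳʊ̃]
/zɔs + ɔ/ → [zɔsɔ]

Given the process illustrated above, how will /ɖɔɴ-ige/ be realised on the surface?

[ɖɔɴĩge]

The data show progressive nasality assimilation (vowel nasalisation): /ə/ → [ə̃] after /m/; /ʊ/ → [ʊ̃] after /ɳ/ — a vowel is nasalised by an immediately preceding nasal consonant.
No change occurs in [zɔsɔ] because the vowel at the boundary is adjacent to an oral consonant, not a nasal (/ɔ/ next to /s/).
/i/ sits next to the nasal /ɴ/ and is therefore nasalised to [ĩ].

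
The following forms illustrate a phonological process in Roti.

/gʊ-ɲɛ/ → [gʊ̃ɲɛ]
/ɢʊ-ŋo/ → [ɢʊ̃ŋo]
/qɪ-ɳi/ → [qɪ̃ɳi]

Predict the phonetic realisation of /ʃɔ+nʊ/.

[ʃɔ̃nʊ]

The data show regressive nasality assimilation (vowel nasalisation): /ʊ/ → [ʊ̃] before /ɲ/; /ʊ/ → [ʊ̃] before /ŋ/; /ɪ/ → [ɪ̃] before /ɳ/ — a vowel is nasalised by an immediately following nasal consonant.
The vowel /ɔ/ is adjacent to the following nasal /n/, so it acquires [+nasal] and surfaces as [ɔ̃].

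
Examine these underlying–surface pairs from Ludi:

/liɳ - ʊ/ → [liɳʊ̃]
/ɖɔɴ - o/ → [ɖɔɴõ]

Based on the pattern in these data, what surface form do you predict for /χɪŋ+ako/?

[χɪŋãko]

The data show progressive nasality assimilation (vowel nasalisation): /ʊ/ → [ʊ̃] after /ɳ/; /o/ → [õ] after /ɴ/ — a vowel is nasalised by an immediately preceding nasal consonant.
/a/ sits next to the nasal /ŋ/ and is therefore nasalised to [ã].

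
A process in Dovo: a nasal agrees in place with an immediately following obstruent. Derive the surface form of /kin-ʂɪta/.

The rule targets /n/ (voiced alveolar nasal), which sits before the trigger /ʂ/ (retroflex).
A voiced retroflex nasal is [ɳ], so the surface segment is [ɳ].

[kiɳʂɪta]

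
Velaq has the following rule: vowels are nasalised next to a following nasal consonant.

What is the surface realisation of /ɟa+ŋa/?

[ɟãŋa]

The vowel /a/ is adjacent to the following nasal /ŋ/, so it acquires [+nasal] and surfaces as [ã].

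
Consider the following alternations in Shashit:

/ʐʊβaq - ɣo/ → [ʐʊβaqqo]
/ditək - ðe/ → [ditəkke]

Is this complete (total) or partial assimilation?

total assimilation

Comparing underlying and surface forms, /ɣ/ → [q] is the alternation; the neighbouring /q/ is constant.
The output [q] is identical to the trigger /q/ — every feature (place, manner, voicing) has been copied — so this is total assimilation.
The other form behaves the same way: /ð/ → [k] after /k/ — in each case the output is a copy of the preceding consonant.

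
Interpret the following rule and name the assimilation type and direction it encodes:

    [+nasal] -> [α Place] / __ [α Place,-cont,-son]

regressive place assimilation

The rule copies the place features (abbreviated [Place]) from the environment onto the target, so the assimilating feature is place.
The conditioning segment sits to the right of the focus bar, meaning the trigger follows the segment that changes — regressive assimilation.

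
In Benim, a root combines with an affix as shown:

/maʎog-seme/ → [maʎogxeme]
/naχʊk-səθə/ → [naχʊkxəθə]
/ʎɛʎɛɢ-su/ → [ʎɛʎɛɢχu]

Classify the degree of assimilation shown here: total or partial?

partial assimilation

Comparing underlying and surface forms, /s/ → [x] is the alternation; the neighbouring /g/ is constant.
The change alveolar → velar matches the place of the preceding /g/, identifying this as place assimilation.
Manner and voice are unchanged, so the assimilation is partial, not total.
The other alternating forms pattern the same way: /s/ → [x] after /k/ (alveolar → velar, matching velar); /s/ → [χ] after /ɢ/ (alveolar → uvular, matching uvular) — only place changes, and always toward the preceding segment.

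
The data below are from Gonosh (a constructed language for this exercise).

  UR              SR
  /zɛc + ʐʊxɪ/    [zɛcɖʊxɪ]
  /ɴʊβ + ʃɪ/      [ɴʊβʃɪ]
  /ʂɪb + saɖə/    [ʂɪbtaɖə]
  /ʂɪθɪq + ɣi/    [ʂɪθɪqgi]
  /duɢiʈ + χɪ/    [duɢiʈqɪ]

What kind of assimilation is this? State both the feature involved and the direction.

The segment that alternates is /ʐ/, which surfaces as [ɖ] when adjacent to /c/.
/ʐ/ is a fricative while /c/ is a stop; the output [ɖ] is a stop, matching the trigger — so the feature that spreads is manner.
Place and voice are unchanged, so the assimilation is partial, not total.
The other alternating forms pattern the same way: /s/ → [t] after /b/ (fricative → stop, matching a stop); /ɣ/ → [g] after /q/ (fricative → stop, matching a stop); /χ/ → [q] after /ʈ/ (fricative → stop, matching a stop) — only manner changes, and always toward the preceding segment.
Nothing changes in [ɴʊβʃɪ]: there the adjacent consonants already agree in manner (/ʃ/ and /β/ are both fricatives), so this form is consistent with the same rule.
Since the segment that changes follows the conditioning segment, the assimilation is progressive.

progressive manner assimilation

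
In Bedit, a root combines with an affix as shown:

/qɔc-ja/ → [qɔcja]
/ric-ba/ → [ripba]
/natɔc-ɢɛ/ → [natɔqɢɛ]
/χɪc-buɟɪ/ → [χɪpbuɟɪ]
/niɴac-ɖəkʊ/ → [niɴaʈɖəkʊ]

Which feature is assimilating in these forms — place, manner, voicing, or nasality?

place

Underlying /c/ is realised as [p] next to /b/; /b/ itself does not change.
The change palatal → bilabial matches the place of the following /b/, identifying this as place assimilation.
The other alternating forms pattern the same way: /c/ → [q] before /ɢ/ (palatal → uvular, matching uvular); /c/ → [ʈ] before /ɖ/ (palatal → retroflex, matching retroflex) — only place changes, and always toward the following segment.
Nothing changes in [qɔcja]: there the adjacent consonants already agree in place (/c/ and /j/ are both palatal), so this form is consistent with the same rule.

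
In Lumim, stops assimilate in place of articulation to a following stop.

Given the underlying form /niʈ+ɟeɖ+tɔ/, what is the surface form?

[nicɟedtɔ]

/ʈ/ is a voiceless retroflex stop. The following trigger /ɟ/ is palatal, so /ʈ/ must become palatal as well.
Changing only its place to palatal gives [c] — the voiceless palatal stop.
The same rule applies at the second boundary: /ɖ/ → [d] next to /t/.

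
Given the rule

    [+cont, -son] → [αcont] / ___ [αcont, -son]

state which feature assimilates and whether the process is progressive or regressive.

regressive manner assimilation

The rule copies [cont] (continuancy) from the environment onto the target fricatives; since [±cont] encodes the stop/fricative manner contrast, the assimilating dimension is manner.
The conditioning segment sits to the right of the focus bar, meaning the trigger follows the segment that changes — regressive assimilation.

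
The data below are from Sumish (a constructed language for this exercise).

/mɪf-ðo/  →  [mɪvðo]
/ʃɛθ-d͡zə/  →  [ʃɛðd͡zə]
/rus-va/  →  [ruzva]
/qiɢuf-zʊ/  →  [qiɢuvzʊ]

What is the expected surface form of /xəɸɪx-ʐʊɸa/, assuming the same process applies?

[xəɸɪɣʐʊɸa]

The data show regressive voicing assimilation: /f/ → [v] before /ð/; /θ/ → [ð] before /d͡z/; /s/ → [z] before /v/; /f/ → [v] before /z/. In each pair only voicing changes, matching the following consonant, while place and manner stay constant.
The rule targets /x/ (voiceless velar fricative), which sits before the trigger /ʐ/ (voiced).
The voiced velar fricative is [ɣ], so /x/ → [ɣ].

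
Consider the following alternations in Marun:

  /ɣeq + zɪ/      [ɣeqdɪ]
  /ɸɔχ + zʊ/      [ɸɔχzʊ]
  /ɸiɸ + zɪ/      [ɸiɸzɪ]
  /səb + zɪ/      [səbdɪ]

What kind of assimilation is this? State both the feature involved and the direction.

The segment that alternates is /z/, which surfaces as [d] when adjacent to /q/.
/z/ is a fricative while /q/ is a stop; the output [d] is a stop, matching the trigger — so the feature that spreads is manner.
Place and voice are unchanged, so the assimilation is partial, not total.
The same holds elsewhere in the data: /z/ → [d] after /b/ (fricative → stop, matching a stop) — only manner changes, and always toward the preceding segment.
No alternation appears in [ɸɔχzʊ], [ɸiɸzɪ]: there the adjacent consonants already agree in manner (/z/ and /χ/ are both fricatives; /z/ and /ɸ/ are both fricatives), so these forms are consistent with the same rule.
The trigger is the preceding segment, so the direction is progressive (perseverative).

progressive manner assimilation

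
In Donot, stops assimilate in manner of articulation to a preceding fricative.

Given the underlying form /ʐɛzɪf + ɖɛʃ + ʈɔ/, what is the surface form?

/ɖ/ is a voiced retroflex stop. The preceding trigger /f/ is a fricative, so /ɖ/ must become a fricative as well.
Changing only its manner to fricative gives [ʐ] — the voiced retroflex fricative.
The same rule applies at the second boundary: /ʈ/ → [ʂ] next to /ʃ/.

[ʐɛzɪfʐɛʃʂɔ]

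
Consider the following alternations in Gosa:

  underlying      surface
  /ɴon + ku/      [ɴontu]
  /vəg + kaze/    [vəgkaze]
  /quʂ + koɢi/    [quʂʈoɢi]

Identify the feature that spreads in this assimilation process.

place

Comparing underlying and surface forms, /k/ → [t] is the alternation; the neighbouring /n/ is constant.
The change velar → alveolar matches the place of the preceding /n/, identifying this as place assimilation.
The other alternating form patterns the same way: /k/ → [ʈ] after /ʂ/ (velar → retroflex, matching retroflex) — only place changes, and always toward the preceding segment.
Nothing changes in [vəgkaze]: there the adjacent consonants already agree in place (/k/ and /g/ are both velar), so this form is consistent with the same rule.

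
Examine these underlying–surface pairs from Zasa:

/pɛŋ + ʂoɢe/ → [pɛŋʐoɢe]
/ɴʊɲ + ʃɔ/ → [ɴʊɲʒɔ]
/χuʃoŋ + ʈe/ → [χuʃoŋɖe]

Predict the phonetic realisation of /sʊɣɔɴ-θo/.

[sʊɣɔɴðo]

The data show progressive voicing assimilation: /ʂ/ → [ʐ] after /ŋ/; /ʃ/ → [ʒ] after /ɲ/; /ʈ/ → [ɖ] after /ŋ/. In each pair only voicing changes, matching the preceding consonant, while place and manner stay constant.
/θ/ is a voiceless dental fricative. The preceding trigger /ɴ/ is voiced, so /θ/ must become voiced as well.
The voiced dental fricative is [ð], so /θ/ → [ð].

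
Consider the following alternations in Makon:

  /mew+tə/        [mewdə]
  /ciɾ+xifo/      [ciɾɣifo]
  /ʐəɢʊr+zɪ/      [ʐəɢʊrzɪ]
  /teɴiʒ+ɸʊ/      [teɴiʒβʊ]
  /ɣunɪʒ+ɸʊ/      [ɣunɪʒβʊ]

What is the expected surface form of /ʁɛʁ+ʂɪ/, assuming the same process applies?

The data show progressive voicing assimilation: /t/ → [d] after /w/; /x/ → [ɣ] after /ɾ/; /ɸ/ → [β] after /ʒ/. In each pair only voicing changes, matching the preceding consonant, while place and manner stay constant.
Nothing changes in [ʐəɢʊrzɪ]: there the adjacent consonants already agree in voicing (/z/ and /r/ are both voiced), so this form is consistent with the same rule.
The rule targets /ʂ/ (voiceless retroflex fricative), which sits after the trigger /ʁ/ (voiced).
A voiced retroflex fricative is [ʐ], so the surface segment is [ʐ].

[ʁɛʁʐɪ]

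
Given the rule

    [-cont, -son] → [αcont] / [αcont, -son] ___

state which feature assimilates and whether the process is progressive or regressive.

The rule copies [cont] (continuancy) from the environment onto the target stops; since [±cont] encodes the stop/fricative manner contrast, the assimilating dimension is manner.
The conditioning segment sits to the left of the focus bar, meaning the trigger precedes the segment that changes — progressive assimilation.

progressive manner assimilation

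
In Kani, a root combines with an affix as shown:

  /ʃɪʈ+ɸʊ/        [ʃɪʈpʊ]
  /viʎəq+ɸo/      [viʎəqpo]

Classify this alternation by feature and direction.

progressive manner assimilation

Comparing underlying and surface forms, /ɸ/ → [p] is the alternation; the neighbouring /ʈ/ is constant.
The change fricative → stop matches the manner of the preceding /ʈ/, identifying this as manner assimilation.
Place and voice are unchanged, so the assimilation is partial, not total.
Checking the remaining alternation: /ɸ/ → [p] after /q/ (fricative → stop, matching a stop) — only manner changes, and always toward the preceding segment.
Since the segment that changes follows the conditioning segment, the assimilation is progressive.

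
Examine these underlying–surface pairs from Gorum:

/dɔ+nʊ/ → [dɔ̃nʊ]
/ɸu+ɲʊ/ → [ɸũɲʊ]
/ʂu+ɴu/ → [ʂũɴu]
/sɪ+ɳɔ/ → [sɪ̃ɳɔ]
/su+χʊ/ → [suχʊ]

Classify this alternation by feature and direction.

The vowel /ɔ/ surfaces as nasalised [ɔ̃] next to the following nasal /n/ — it has acquired the [+nasal] feature of its neighbour.
Likewise in the remaining data: /u/ → [ũ] before /ɲ/; /u/ → [ũ] before /ɴ/; /ɪ/ → [ɪ̃] before /ɳ/ — each time a vowel is nasalised next to a following nasal.
No change occurs in [suχʊ] because the vowel at the boundary is adjacent to an oral consonant, not a nasal (/u/ next to /χ/).
Because the conditioning nasal is to the right of the vowel that changes, the process is regressive (anticipatory).

regressive nasality assimilation (vowel nasalisation)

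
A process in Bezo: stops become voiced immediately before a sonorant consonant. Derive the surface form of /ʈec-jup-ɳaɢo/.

The rule targets /c/ (voiceless palatal stop), which sits before the trigger /j/ (voiced).
A voiced palatal stop is [ɟ], so the surface segment is [ɟ].
The same rule applies at the second boundary: /p/ → [b] next to /ɳ/.

[ʈeɟjubɳaɢo]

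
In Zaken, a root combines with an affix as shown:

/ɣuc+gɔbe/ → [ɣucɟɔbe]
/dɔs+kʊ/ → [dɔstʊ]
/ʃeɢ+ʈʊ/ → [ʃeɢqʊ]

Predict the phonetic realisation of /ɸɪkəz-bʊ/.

The data show progressive place assimilation: /g/ → [ɟ] after /c/; /k/ → [t] after /s/; /ʈ/ → [q] after /ɢ/. In each pair only place changes, matching the preceding consonant, while manner and voice stay constant.
The rule targets /b/ (voiced bilabial stop), which sits after the trigger /z/ (alveolar).
Changing only its place to alveolar gives [d] — the voiced alveolar stop.

[ɸɪkəzdʊ]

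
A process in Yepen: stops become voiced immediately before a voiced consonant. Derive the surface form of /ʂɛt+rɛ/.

The rule targets /t/ (voiceless alveolar stop), which sits before the trigger /r/ (voiced).
The voiced alveolar stop is [d], so /t/ → [d].

[ʂɛdrɛ]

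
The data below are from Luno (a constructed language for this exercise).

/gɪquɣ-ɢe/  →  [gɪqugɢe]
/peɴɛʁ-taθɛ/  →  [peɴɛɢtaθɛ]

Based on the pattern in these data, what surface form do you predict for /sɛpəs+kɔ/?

[sɛpətkɔ]

The data show regressive manner assimilation: /ɣ/ → [g] before /ɢ/; /ʁ/ → [ɢ] before /t/. In each pair only manner changes, matching the following consonant, while place and voice stay constant.
The rule targets /s/ (voiceless alveolar fricative), which sits before the trigger /k/ (stop).
A voiceless alveolar stop is [t], so the surface segment is [t].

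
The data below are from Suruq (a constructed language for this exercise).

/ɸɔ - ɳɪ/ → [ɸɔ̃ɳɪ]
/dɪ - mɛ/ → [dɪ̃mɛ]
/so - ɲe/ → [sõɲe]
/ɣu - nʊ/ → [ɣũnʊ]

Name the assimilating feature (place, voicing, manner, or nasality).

nasality

The vowel /ɔ/ surfaces as nasalised [ɔ̃] next to the following nasal /ɳ/ — it has acquired the [+nasal] feature of its neighbour.
The other forms show the same pattern: /ɪ/ → [ɪ̃] before /m/; /o/ → [õ] before /ɲ/; /u/ → [ũ] before /n/ — each time a vowel is nasalised next to a following nasal.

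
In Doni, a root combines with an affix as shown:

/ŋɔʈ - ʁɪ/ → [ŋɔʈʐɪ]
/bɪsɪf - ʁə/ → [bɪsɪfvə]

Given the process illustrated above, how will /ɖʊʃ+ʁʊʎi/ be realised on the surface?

The data show progressive place assimilation: /ʁ/ → [ʐ] after /ʈ/; /ʁ/ → [v] after /f/. In each pair only place changes, matching the preceding consonant, while manner and voice stay constant.
/ʁ/ is a voiced uvular fricative. The preceding trigger /ʃ/ is postalveolar, so /ʁ/ must become postalveolar as well.
The voiced postalveolar fricative is [ʒ], so /ʁ/ → [ʒ].

[ɖʊʃʒʊʎi]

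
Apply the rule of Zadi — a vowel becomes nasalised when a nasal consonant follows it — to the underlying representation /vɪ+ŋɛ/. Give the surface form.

[vɪ̃ŋɛ]

/ɪ/ sits next to the nasal /ŋ/ and is therefore nasalised to [ɪ̃].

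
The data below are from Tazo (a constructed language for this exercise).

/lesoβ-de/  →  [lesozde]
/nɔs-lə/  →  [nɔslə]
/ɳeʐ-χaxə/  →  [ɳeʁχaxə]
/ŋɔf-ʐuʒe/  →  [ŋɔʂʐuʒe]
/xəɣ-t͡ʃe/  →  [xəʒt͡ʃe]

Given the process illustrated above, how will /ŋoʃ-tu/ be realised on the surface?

[ŋostu]

The data show regressive place assimilation: /β/ → [z] before /d/; /ʐ/ → [ʁ] before /χ/; /f/ → [ʂ] before /ʐ/; /ɣ/ → [ʒ] before /t͡ʃ/. In each pair only place changes, matching the following consonant, while manner and voice stay constant.
Nothing changes in [nɔslə]: there the adjacent consonants already agree in place (/s/ and /l/ are both alveolar), so this form is consistent with the same rule.
/ʃ/ is a voiceless postalveolar fricative. The following trigger /t/ is alveolar, so /ʃ/ must become alveolar as well.
The voiceless alveolar fricative is [s], so /ʃ/ → [s].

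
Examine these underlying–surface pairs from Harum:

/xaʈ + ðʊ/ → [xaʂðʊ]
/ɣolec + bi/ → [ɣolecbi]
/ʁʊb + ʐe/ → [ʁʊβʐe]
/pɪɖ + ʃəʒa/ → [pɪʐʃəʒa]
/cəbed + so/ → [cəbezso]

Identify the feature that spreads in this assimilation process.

manner

Underlying /ʈ/ is realised as [ʂ] next to /ð/; /ð/ itself does not change.
/ʈ/ is a stop while /ð/ is a fricative; the output [ʂ] is a fricative, matching the trigger — so the feature that spreads is manner.
Checking the remaining alternations: /b/ → [β] before /ʐ/ (stop → fricative, matching a fricative); /ɖ/ → [ʐ] before /ʃ/ (stop → fricative, matching a fricative); /d/ → [z] before /s/ (stop → fricative, matching a fricative) — only manner changes, and always toward the following segment.
Nothing changes in [ɣolecbi]: there the adjacent consonants already agree in manner (/c/ and /b/ are both stops), so this form is consistent with the same rule.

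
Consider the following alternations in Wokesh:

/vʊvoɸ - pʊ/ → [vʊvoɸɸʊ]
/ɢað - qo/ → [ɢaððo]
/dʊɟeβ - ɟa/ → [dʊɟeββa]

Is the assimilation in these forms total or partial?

total assimilation

Comparing underlying and surface forms, /q/ → [ð] is the alternation; the neighbouring /ð/ is constant.
The output [ð] is identical to the trigger /ð/ — every feature (place, manner, voicing) has been copied — so this is total assimilation.
The other forms behave the same way: /p/ → [ɸ] after /ɸ/; /ɟ/ → [β] after /β/ — in each case the output is a copy of the preceding consonant.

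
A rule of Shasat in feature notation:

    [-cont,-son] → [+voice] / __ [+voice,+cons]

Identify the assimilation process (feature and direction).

regressive voicing assimilation

The target ([-cont,-son], stops) acquires [+voice] next to a voiced consonant ([+voice,+cons]) — it takes on the voicing of its neighbour, so the feature that spreads is voicing.
The conditioning segment sits to the right of the focus bar, meaning the trigger follows the segment that changes — regressive assimilation.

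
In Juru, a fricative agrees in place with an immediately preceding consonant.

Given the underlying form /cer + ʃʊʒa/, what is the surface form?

[cersʊʒa]

The rule targets /ʃ/ (voiceless postalveolar fricative), which sits after the trigger /r/ (alveolar).
Changing only its place to alveolar gives [s] — the voiceless alveolar fricative.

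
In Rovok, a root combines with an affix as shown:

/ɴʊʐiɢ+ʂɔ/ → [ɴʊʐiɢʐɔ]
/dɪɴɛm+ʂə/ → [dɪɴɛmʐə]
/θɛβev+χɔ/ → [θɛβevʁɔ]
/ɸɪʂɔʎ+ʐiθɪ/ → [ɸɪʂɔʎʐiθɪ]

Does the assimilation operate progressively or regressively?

progressive

Comparing underlying and surface forms, /ʂ/ → [ʐ] is the alternation; the neighbouring /ɢ/ is constant.
The change voiceless → voiced matches the voicing of the preceding /ɢ/, identifying this as voicing assimilation.
The other alternating forms pattern the same way: /ʂ/ → [ʐ] after /m/ (voiceless → voiced, matching voiced); /χ/ → [ʁ] after /v/ (voiceless → voiced, matching voiced) — only voicing changes, and always toward the preceding segment.
No alternation appears in [ɸɪʂɔʎʐiθɪ]: there the adjacent consonants already agree in voicing (/ʐ/ and /ʎ/ are both voiced), so this form is consistent with the same rule.
The trigger is the preceding segment, so the direction is progressive (perseverative).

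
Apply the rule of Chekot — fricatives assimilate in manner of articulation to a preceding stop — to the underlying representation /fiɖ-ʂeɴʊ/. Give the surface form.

/ʂ/ is a voiceless retroflex fricative. The preceding trigger /ɖ/ is a stop, so /ʂ/ must become a stop as well.
A voiceless retroflex stop is [ʈ], so the surface segment is [ʈ].

[fiɖʈeɴʊ]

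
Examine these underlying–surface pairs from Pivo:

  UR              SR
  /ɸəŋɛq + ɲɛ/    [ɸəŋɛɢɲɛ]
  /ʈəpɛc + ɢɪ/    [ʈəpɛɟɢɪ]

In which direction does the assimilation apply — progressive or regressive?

The segment that alternates is /q/, which surfaces as [ɢ] when adjacent to /ɲ/.
/q/ is voiceless while /ɲ/ is voiced; the output [ɢ] is voiced, matching the trigger — so the feature that spreads is voicing.
Checking the remaining alternation: /c/ → [ɟ] before /ɢ/ (voiceless → voiced, matching voiced) — only voicing changes, and always toward the following segment.
The trigger is the following segment, so the direction is regressive (anticipatory).

regressive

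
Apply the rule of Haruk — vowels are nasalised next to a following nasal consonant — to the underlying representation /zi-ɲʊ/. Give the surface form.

[zĩɲʊ]

The vowel /i/ is adjacent to the following nasal /ɲ/, so it acquires [+nasal] and surfaces as [ĩ].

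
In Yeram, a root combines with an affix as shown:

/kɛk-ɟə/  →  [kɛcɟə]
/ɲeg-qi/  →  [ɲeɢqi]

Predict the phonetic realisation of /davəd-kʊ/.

[davəgkʊ]

The data show regressive place assimilation: /k/ → [c] before /ɟ/; /g/ → [ɢ] before /q/. In each pair only place changes, matching the following consonant, while manner and voice stay constant.
/d/ is a voiced alveolar stop. The following trigger /k/ is velar, so /d/ must become velar as well.
The voiced velar stop is [g], so /d/ → [g].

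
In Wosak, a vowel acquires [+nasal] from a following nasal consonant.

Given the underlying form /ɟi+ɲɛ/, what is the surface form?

[ɟĩɲɛ]

The vowel /i/ is adjacent to the following nasal /ɲ/, so it acquires [+nasal] and surfaces as [ĩ].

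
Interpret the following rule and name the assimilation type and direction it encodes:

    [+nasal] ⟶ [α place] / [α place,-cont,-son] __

The rule copies the place features (abbreviated [place]) from the environment onto the target, so the assimilating feature is place.
Since the environment is written before the underscore, the trigger precedes the target; the direction is progressive.

progressive place assimilation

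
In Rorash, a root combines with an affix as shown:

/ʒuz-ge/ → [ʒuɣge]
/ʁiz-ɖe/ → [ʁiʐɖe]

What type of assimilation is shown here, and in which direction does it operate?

regressive place assimilation

Comparing underlying and surface forms, /z/ → [ɣ] is the alternation; the neighbouring /g/ is constant.
/z/ is alveolar while /g/ is velar; the output [ɣ] is velar, matching the trigger — so the feature that spreads is place.
Manner and voice are unchanged, so the assimilation is partial, not total.
The other alternating form patterns the same way: /z/ → [ʐ] before /ɖ/ (alveolar → retroflex, matching retroflex) — only place changes, and always toward the following segment.
The trigger is the following segment, so the direction is regressive (anticipatory).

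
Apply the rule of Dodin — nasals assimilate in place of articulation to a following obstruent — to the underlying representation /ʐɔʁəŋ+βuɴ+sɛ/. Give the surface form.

[ʐɔʁəmβunsɛ]

/ŋ/ is a voiced velar nasal. The following trigger /β/ is bilabial, so /ŋ/ must become bilabial as well.
The voiced bilabial nasal is [m], so /ŋ/ → [m].
The same rule applies at the second boundary: /ɴ/ → [n] next to /s/.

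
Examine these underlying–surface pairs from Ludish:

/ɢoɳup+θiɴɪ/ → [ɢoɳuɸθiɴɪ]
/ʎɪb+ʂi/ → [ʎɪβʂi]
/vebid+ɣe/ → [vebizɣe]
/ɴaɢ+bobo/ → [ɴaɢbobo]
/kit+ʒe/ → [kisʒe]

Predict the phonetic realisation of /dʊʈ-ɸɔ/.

The data show regressive manner assimilation: /p/ → [ɸ] before /θ/; /b/ → [β] before /ʂ/; /d/ → [z] before /ɣ/; /t/ → [s] before /ʒ/. In each pair only manner changes, matching the following consonant, while place and voice stay constant.
Nothing changes in [ɴaɢbobo]: there the adjacent consonants already agree in manner (/ɢ/ and /b/ are both stops), so this form is consistent with the same rule.
/ʈ/ is a voiceless retroflex stop. The following trigger /ɸ/ is a fricative, so /ʈ/ must become a fricative as well.
Changing only its manner to fricative gives [ʂ] — the voiceless retroflex fricative.

[dʊʂɸɔ]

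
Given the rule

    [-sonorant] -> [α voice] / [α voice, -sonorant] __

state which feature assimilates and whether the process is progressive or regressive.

The rule copies [voice] from the environment onto the target, so the assimilating feature is voicing.
The conditioning segment sits to the left of the focus bar, meaning the trigger precedes the segment that changes — progressive assimilation.

progressive voicing assimilation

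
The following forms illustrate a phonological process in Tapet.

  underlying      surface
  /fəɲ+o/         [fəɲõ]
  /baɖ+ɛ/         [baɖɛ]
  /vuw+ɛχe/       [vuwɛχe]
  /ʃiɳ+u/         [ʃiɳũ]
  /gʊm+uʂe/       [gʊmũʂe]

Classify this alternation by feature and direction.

progressive nasality assimilation (vowel nasalisation)

The vowel /o/ surfaces as nasalised [õ] next to the preceding nasal /ɲ/ — it has acquired the [+nasal] feature of its neighbour.
Likewise in the remaining data: /u/ → [ũ] after /ɳ/; /u/ → [ũ] after /m/ — each time a vowel is nasalised next to a preceding nasal.
No change occurs in [baɖɛ], [vuwɛχe] because the vowel at the boundary is adjacent to an oral consonant, not a nasal (/ɛ/ next to /ɖ/; /ɛ/ next to /w/).
Because the conditioning nasal is to the left of the vowel that changes, the process is progressive (perseverative).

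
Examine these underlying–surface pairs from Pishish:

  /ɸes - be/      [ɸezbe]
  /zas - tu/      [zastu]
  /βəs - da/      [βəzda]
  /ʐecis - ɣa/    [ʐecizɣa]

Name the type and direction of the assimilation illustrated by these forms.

regressive voicing assimilation

The segment that alternates is /s/, which surfaces as [z] when adjacent to /b/.
The change voiceless → voiced matches the voicing of the following /b/, identifying this as voicing assimilation.
Place and manner are unchanged, so the assimilation is partial, not total.
The other alternating forms pattern the same way: /s/ → [z] before /d/ (voiceless → voiced, matching voiced); /s/ → [z] before /ɣ/ (voiceless → voiced, matching voiced) — only voicing changes, and always toward the following segment.
Nothing changes in [zastu]: there the adjacent consonants already agree in voicing (/s/ and /t/ are both voiceless), so this form is consistent with the same rule.
Since the segment that changes precedes the conditioning segment, the assimilation is regressive.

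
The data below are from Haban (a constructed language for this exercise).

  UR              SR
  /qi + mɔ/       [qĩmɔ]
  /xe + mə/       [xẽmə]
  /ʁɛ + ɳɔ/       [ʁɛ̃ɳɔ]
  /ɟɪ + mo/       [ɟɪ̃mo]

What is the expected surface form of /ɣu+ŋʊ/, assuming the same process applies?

The data show regressive nasality assimilation (vowel nasalisation): /i/ → [ĩ] before /m/; /e/ → [ẽ] before /m/; /ɛ/ → [ɛ̃] before /ɳ/; /ɪ/ → [ɪ̃] before /m/ — a vowel is nasalised by an immediately following nasal consonant.
/u/ sits next to the nasal /ŋ/ and is therefore nasalised to [ũ].

[ɣũŋʊ]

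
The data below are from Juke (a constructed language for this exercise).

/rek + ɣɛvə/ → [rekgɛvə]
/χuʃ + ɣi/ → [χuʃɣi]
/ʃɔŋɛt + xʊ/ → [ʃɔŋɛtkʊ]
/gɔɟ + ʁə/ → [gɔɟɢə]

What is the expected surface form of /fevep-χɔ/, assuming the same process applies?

The data show progressive manner assimilation: /ɣ/ → [g] after /k/; /x/ → [k] after /t/; /ʁ/ → [ɢ] after /ɟ/. In each pair only manner changes, matching the preceding consonant, while place and voice stay constant.
No alternation appears in [χuʃɣi]: there the adjacent consonants already agree in manner (/ɣ/ and /ʃ/ are both fricatives), so this form is consistent with the same rule.
/χ/ is a voiceless uvular fricative. The preceding trigger /p/ is a stop, so /χ/ must become a stop as well.
Changing only its manner to stop gives [q] — the voiceless uvular stop.

[fevepqɔ]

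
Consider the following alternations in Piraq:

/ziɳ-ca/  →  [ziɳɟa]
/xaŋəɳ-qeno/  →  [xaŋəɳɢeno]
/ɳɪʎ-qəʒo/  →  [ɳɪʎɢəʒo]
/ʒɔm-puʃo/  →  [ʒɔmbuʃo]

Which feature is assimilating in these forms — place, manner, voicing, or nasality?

Underlying /c/ is realised as [ɟ] next to /ɳ/; /ɳ/ itself does not change.
The change voiceless → voiced matches the voicing of the preceding /ɳ/, identifying this as voicing assimilation.
Checking the remaining alternations: /q/ → [ɢ] after /ɳ/ (voiceless → voiced, matching voiced); /q/ → [ɢ] after /ʎ/ (voiceless → voiced, matching voiced); /p/ → [b] after /m/ (voiceless → voiced, matching voiced) — only voicing changes, and always toward the preceding segment.

voicing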